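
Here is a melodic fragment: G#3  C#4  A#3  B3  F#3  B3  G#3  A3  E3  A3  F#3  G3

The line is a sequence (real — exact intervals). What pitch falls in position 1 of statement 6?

With 4-note cells, note 1 of each statement runs G#3, F#3, E3.
Each moves down a 2nd. Continuing: D3 → C3 → Bb2.

Bb2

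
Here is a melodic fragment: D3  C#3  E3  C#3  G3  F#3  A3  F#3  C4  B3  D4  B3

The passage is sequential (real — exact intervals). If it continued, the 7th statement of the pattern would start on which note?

Ab5

Taking 4-note groups, the heads are D3, G3, C4: the pattern moves up a 4th.
Continuing: F4 → Bb4 → Eb5 → Ab5. Statement 7 starts on Ab5.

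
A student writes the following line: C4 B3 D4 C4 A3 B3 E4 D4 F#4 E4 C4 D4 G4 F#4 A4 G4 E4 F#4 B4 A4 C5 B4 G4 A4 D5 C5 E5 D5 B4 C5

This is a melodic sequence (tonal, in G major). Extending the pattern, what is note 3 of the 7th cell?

With 6-note cells, note 3 of each statement runs D4, F#4, A4, C5, E5.
Carrying that up a 3rd forward: G5 → B5.

B5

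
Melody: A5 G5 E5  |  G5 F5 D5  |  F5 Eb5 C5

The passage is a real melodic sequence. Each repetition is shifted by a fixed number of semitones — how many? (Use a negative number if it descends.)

-2

Unit = 3 notes; the statements start on A5, G5, F5, moving down a 2nd each time.
A5→G5 is 79 − 81 = -2 semitones.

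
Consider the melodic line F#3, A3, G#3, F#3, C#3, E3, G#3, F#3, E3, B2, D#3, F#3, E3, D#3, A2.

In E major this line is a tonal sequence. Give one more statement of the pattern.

With a 5-note motive the entries are F#3, E3, D#3, each down a 2nd from the previous.
From C#3 the diatonic shape gives C#3 E3 D#3 C#3 G#2.

C#3 E3 D#3 C#3 G#2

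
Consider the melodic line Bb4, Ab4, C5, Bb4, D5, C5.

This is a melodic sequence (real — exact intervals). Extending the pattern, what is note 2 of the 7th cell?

G#5

Grouping in 2s, the 2nd note of each cell is Ab4, Bb4, C5.
Extending up a 2nd: D5 → E5 → F#5 → G#5.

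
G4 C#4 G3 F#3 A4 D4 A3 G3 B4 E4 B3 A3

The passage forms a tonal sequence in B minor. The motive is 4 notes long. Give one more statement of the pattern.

C#5 F#4 C#4 B3

Taking 4-note groups, the heads are G4, A4, B4: the pattern moves up a 2nd.
Statement 4 starts on C#5 and keeps the same diatonic contour: C#5 F#4 C#4 B3.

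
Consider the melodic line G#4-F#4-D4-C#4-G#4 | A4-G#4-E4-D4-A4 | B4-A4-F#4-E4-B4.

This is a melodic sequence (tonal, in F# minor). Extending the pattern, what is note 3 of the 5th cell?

A4

With 5-note cells, note 3 of each statement runs D4, E4, F#4.
Extending up a 2nd: G#4 → A4.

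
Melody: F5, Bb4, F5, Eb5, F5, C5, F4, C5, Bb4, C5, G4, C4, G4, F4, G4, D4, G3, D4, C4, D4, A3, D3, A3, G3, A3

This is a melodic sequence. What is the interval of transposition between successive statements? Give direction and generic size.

Taking 5-note groups, the heads are F5, C5, G4, D4, A3: the pattern moves down a 4th.
From F5 to C5: down a 4th.

down a 4th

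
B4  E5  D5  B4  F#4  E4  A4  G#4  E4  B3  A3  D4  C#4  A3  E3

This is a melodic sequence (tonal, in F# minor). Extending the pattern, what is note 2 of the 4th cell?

Grouping in 5s, the 2nd note of each cell is E5, A4, D4.
From D4, down a 5th gives G#3.

G#3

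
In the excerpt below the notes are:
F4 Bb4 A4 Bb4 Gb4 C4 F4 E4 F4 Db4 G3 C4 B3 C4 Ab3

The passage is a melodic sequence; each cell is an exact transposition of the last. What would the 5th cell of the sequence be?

A2 D3 C#3 D3 Bb2

With a 5-note motive the entries are F4, C4, G3, each down a 4th from the previous.
Continuing the starts: D3 → A2.
So cell 5 is A2 D3 C#3 D3 Bb2.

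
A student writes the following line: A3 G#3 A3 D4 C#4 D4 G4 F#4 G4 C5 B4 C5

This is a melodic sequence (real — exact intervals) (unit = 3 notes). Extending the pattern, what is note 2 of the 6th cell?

The unit is 3 notes. Position-2 pitches of the 4 shown cells: G#3, C#4, F#4, B4.
Each moves up a 4th. Continuing: E5 → A5.

A5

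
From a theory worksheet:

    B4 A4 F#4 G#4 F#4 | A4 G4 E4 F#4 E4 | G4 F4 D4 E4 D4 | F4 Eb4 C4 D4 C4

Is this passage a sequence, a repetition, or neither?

Each 5-note cell is the previous one transposed down a 2nd.

sequence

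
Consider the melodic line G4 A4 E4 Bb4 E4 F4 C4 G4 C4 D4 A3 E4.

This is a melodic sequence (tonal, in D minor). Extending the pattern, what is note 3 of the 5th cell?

The unit is 4 notes. Position-3 pitches of the 3 shown cells: E4, C4, A3.
Carrying that down a 3rd forward: F3 → D3.

D3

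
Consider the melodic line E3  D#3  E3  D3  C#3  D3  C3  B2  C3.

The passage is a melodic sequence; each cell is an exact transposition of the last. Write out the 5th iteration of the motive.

Ab2 G2 Ab2

Taking 3-note groups, the heads are E3, D3, C3: the pattern moves down a 2nd.
Carrying on: Bb2 → Ab2.
Statement 5 starts on Ab2 and keeps the same exact contour: Ab2 G2 Ab2.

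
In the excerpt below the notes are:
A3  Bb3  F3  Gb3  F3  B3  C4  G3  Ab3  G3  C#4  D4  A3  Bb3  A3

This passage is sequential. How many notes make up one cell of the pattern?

5

15 notes total. Splitting into 3 groups of 5:
A3 Bb3 F3 Gb3 F3 | B3 C4 G3 Ab3 G3 | C#4 D4 A3 Bb3 A3
Every group is a transposition up a 2nd of the one before; no shorter unit works.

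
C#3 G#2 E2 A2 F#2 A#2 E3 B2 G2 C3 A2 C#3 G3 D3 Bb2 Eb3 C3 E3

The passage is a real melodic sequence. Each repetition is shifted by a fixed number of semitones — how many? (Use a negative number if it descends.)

3

Unit = 6 notes; the statements start on C#3, E3, G3, moving up a 3rd each time.
C#3→E3 is 52 − 49 = 3 semitones.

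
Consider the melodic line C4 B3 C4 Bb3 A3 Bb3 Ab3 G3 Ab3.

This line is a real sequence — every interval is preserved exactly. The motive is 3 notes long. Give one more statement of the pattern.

Taking 3-note groups, the heads are C4, Bb3, Ab3: the pattern moves down a 2nd.
So cell 4 is Gb3 F3 Gb3.

Gb3 F3 Gb3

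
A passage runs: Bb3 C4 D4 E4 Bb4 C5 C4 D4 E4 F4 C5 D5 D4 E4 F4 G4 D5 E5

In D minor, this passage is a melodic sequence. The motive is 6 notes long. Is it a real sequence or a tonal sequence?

Every note is diatonic to D minor.
Cell 1 has +2 semitones from note 3 to 4, but cell 2 has +1 — the interval quality changes while the contour stays the same, which is the hallmark of a tonal sequence.

tonal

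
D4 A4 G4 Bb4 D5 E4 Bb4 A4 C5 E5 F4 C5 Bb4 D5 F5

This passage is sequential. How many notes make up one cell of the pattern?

15 notes total. Splitting into 3 groups of 5:
D4 A4 G4 Bb4 D5 | E4 Bb4 A4 C5 E5 | F4 C5 Bb4 D5 F5
Each cell is the previous one up a 2nd — so the unit is 5 notes.

5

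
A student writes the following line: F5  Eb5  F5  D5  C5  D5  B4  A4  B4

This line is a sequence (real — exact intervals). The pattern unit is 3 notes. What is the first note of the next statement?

G#4

The 3-note cells begin on F5, D5, B4 — each down a 3rd from the last.
The next head, down a 3rd from B4, is G#4.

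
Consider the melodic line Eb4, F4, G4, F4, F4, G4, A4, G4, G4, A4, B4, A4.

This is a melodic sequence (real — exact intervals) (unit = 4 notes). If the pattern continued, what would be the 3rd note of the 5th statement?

The unit is 4 notes. Position-3 pitches of the 3 shown cells: G4, A4, B4.
Extending up a 2nd: C#5 → D#5.

D#5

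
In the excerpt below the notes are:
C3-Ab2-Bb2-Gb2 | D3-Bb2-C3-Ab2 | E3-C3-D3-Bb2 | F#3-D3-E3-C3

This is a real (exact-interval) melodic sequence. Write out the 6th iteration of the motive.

Taking 4-note groups, the heads are C3, D3, E3, F#3: the pattern moves up a 2nd.
Carrying on: G#3 → A#3.
From A#3 the exact shape gives A#3 F#3 G#3 E3.

A#3 F#3 G#3 E3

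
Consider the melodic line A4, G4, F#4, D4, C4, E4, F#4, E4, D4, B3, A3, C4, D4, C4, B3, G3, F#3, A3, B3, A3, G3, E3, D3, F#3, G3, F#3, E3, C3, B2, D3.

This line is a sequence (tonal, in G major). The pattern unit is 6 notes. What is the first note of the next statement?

Taking 6-note groups, the heads are A4, F#4, D4, B3, G3: the pattern moves down a 3rd.
One more step down a 3rd gives E3.

E3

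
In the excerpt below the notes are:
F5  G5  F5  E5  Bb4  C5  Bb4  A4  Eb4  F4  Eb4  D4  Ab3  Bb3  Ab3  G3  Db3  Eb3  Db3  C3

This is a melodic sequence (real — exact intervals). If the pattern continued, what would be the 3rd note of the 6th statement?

Gb2

Grouping in 4s, the 3rd note of each cell is F5, Bb4, Eb4, Ab3, Db3.
From Db3, down a 5th gives Gb2.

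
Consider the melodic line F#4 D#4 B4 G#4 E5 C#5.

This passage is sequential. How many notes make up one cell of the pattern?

2

Try groups of 2 (3 cells in 6 notes):
F#4 D#4 | B4 G#4 | E5 C#5
That's a consistent up a 4th shift per cell, and no other grouping gives one.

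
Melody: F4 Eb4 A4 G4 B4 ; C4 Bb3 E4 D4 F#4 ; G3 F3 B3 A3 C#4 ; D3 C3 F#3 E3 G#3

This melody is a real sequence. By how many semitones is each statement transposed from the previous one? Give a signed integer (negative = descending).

With a 5-note motive the entries are F4, C4, G3, D3, each down a 4th from the previous.
F4 to C4 spans -5 semitones.

-5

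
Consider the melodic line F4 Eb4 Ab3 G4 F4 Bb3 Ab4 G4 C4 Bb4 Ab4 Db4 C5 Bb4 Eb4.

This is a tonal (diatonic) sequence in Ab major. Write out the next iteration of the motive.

Unit = 3 notes; the statements start on F4, G4, Ab4, Bb4, C5, moving up a 2nd each time.
Statement 6 starts on Db5 and keeps the same diatonic contour: Db5 C5 F4.

Db5 C5 F4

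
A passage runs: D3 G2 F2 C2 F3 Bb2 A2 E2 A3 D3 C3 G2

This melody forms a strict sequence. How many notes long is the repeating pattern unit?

4

12 notes total. Splitting into 3 groups of 4:
D3 G2 F2 C2 | F3 Bb2 A2 E2 | A3 D3 C3 G2
Every group is a transposition up a 3rd of the one before; no shorter unit works.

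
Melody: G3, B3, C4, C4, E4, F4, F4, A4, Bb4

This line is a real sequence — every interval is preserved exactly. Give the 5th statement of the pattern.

The 3-note cells begin on G3, C4, F4 — each up a 4th from the last.
Continuing the starts: Bb4 → Eb5.
From Eb5 the exact shape gives Eb5 G5 Ab5.

Eb5 G5 Ab5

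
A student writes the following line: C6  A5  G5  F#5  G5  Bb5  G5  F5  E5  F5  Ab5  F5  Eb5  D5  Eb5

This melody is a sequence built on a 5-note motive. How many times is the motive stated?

15 notes in groups of 5 gives 15/5 = 3 statements.
Starts: C6, Bb5, Ab5 — each down a 2nd.

3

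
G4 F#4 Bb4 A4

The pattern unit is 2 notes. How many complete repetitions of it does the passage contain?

4 notes in groups of 2 gives 4/2 = 2 statements.
Starts: G4, Bb4 — each up a 3rd.

2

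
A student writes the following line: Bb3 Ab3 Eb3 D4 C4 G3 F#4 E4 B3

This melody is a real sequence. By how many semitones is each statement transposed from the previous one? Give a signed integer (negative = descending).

The 3-note cells begin on Bb3, D4, F#4 — each up a 3rd from the last.
Counting half-steps from Bb3 to D4: 4.

4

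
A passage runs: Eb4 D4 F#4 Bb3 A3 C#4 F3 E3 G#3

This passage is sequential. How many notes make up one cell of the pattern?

3

There are 9 notes; a 3-note unit gives 3 cells:
Eb4 D4 F#4 | Bb3 A3 C#4 | F3 E3 G#3
That's a consistent down a 4th shift per cell, and no other grouping gives one.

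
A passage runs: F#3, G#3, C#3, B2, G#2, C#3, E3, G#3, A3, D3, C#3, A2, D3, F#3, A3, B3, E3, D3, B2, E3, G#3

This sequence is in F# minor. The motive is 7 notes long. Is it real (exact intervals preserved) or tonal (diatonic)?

Every note is diatonic to F# minor.
Cell 1 has +2 semitones from note 1 to 2, but cell 2 has +1 — the interval quality changes while the contour stays the same, which is the hallmark of a tonal sequence.

tonal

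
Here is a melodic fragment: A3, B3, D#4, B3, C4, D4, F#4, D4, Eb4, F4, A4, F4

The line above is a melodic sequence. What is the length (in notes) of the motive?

4

There are 12 notes; a 4-note unit gives 3 cells:
A3 B3 D#4 B3 | C4 D4 F#4 D4 | Eb4 F4 A4 F4
Every group is a transposition up a 3rd of the one before; no shorter unit works.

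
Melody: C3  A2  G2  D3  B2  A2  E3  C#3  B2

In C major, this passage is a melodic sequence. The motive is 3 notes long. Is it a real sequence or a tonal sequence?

Each cell has the same semitone pattern (-3, -2) — intervals are preserved exactly.
And C#3 lies outside C major, so the sequence is real rather than tonal.

real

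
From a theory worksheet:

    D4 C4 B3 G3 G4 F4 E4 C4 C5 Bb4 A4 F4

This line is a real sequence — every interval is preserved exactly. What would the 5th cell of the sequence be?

Bb5 Ab5 G5 Eb5

Taking 4-note groups, the heads are D4, G4, C5: the pattern moves up a 4th.
Extending up a 4th: F5 → Bb5.
From Bb5 the exact shape gives Bb5 Ab5 G5 Eb5.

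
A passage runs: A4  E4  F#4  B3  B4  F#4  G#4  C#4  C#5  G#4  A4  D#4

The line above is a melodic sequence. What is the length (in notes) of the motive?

Try groups of 4 (3 cells in 12 notes):
A4 E4 F#4 B3 | B4 F#4 G#4 C#4 | C#5 G#4 A4 D#4
That's a consistent up a 2nd shift per cell, and no other grouping gives one.

4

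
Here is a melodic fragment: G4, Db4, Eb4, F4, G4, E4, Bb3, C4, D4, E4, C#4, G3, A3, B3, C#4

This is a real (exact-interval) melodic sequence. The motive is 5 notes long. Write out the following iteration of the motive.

With a 5-note motive the entries are G4, E4, C#4, each down a 3rd from the previous.
So cell 4 is A#3 E3 F#3 G#3 A#3.

A#3 E3 F#3 G#3 A#3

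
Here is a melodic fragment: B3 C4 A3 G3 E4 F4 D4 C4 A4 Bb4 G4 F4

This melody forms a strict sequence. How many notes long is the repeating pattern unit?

12 notes total. Splitting into 3 groups of 4:
B3 C4 A3 G3 | E4 F4 D4 C4 | A4 Bb4 G4 F4
Every group is a transposition up a 4th of the one before; no shorter unit works.

4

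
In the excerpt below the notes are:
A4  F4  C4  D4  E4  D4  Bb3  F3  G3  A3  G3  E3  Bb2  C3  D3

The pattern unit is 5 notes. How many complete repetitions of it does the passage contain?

15 notes in groups of 5 gives 15/5 = 3 statements.
Starts: A4, D4, G3 — each down a 5th.

3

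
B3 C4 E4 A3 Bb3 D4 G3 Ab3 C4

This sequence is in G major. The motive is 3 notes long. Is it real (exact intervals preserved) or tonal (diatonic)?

real

Each cell has the same semitone pattern (1, 4) — intervals are preserved exactly.
And Bb3 lies outside G major, so the sequence is real rather than tonal.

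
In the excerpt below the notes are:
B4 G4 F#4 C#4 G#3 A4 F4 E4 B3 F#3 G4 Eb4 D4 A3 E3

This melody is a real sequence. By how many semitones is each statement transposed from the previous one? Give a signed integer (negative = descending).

-2

Unit = 5 notes; the statements start on B4, A4, G4, moving down a 2nd each time.
B4 to A4 spans -2 semitones.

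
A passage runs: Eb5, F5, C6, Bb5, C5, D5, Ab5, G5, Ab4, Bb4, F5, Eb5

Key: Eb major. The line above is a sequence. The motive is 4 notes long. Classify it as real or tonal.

tonal

Every note is diatonic to Eb major.
Cell 1 has +7 semitones from note 2 to 3, but cell 2 has +6 — the interval quality changes while the contour stays the same, which is the hallmark of a tonal sequence.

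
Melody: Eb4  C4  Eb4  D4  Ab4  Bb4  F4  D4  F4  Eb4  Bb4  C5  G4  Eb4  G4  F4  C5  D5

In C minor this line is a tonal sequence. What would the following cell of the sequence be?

With a 6-note motive the entries are Eb4, F4, G4, each up a 2nd from the previous.
Statement 4 starts on Ab4 and keeps the same diatonic contour: Ab4 F4 Ab4 G4 D5 Eb5.

Ab4 F4 Ab4 G4 D5 Eb5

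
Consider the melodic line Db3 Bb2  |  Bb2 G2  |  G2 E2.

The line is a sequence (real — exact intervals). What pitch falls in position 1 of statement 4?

E2

Grouping in 2s, the 1st note of each cell is Db3, Bb2, G2.
From G2, down a 3rd gives E2.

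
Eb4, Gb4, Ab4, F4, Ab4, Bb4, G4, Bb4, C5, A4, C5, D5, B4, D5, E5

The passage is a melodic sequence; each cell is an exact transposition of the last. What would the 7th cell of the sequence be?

With a 3-note motive the entries are Eb4, F4, G4, A4, B4, each up a 2nd from the previous.
Continuing the starts: C#5 → D#5.
So cell 7 is D#5 F#5 G#5.

D#5 F#5 G#5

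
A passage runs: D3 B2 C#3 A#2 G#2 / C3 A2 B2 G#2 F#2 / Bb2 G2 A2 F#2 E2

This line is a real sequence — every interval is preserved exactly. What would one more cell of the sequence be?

Taking 5-note groups, the heads are D3, C3, Bb2: the pattern moves down a 2nd.
Statement 4 starts on Ab2 and keeps the same exact contour: Ab2 F2 G2 E2 D2.

Ab2 F2 G2 E2 D2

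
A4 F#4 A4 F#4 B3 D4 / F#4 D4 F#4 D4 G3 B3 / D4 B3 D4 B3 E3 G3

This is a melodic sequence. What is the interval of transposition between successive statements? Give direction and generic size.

Unit = 6 notes; the statements start on A4, F#4, D4, moving down a 3rd each time.
From A4 to F#4: down a 3rd.

down a 3rd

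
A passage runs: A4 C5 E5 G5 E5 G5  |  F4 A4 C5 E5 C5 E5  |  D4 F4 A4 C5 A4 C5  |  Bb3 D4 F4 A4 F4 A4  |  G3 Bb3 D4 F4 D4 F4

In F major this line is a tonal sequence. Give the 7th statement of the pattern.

C3 E3 G3 Bb3 G3 Bb3

Unit = 6 notes; the statements start on A4, F4, D4, Bb3, G3, moving down a 3rd each time.
Carrying on: E3 → C3.
So cell 7 is C3 E3 G3 Bb3 G3 Bb3.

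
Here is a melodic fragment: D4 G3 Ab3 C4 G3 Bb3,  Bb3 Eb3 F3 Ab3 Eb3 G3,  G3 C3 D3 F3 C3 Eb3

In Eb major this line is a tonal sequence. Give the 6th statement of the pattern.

Taking 6-note groups, the heads are D4, Bb3, G3: the pattern moves down a 3rd.
Extending down a 3rd: Eb3 → C3 → Ab2.
From Ab2 the diatonic shape gives Ab2 D2 Eb2 G2 D2 F2.

Ab2 D2 Eb2 G2 D2 F2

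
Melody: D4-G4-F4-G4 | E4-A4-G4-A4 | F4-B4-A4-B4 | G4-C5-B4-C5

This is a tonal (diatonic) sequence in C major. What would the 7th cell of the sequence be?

C5 F5 E5 F5

With a 4-note motive the entries are D4, E4, F4, G4, each up a 2nd from the previous.
Carrying on: A4 → B4 → C5.
So cell 7 is C5 F5 E5 F5.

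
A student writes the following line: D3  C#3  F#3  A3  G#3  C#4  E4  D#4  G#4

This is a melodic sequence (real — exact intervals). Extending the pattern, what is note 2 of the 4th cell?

A#4

The unit is 3 notes. Position-2 pitches of the 3 shown cells: C#3, G#3, D#4.
Each moves up a 5th; the next is A#4.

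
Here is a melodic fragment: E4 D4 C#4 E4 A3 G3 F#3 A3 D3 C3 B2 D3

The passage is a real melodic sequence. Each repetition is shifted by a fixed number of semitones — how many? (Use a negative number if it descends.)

With a 4-note motive the entries are E4, A3, D3, each down a 5th from the previous.
E4→A3 is 57 − 64 = -7 semitones.

-7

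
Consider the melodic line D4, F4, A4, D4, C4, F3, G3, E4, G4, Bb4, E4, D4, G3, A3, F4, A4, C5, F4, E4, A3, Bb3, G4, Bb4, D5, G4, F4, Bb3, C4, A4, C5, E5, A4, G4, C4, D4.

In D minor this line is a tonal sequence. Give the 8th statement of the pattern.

D5 F5 A5 D5 C5 F4 G4

Taking 7-note groups, the heads are D4, E4, F4, G4, A4: the pattern moves up a 2nd.
Continuing the starts: Bb4 → C5 → D5.
Statement 8 starts on D5 and keeps the same diatonic contour: D5 F5 A5 D5 C5 F4 G4.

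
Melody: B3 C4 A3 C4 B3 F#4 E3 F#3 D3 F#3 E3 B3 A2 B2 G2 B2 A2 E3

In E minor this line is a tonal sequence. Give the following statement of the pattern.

D2 E2 C2 E2 D2 A2

The 6-note cells begin on B3, E3, A2 — each down a 5th from the last.
Statement 4 starts on D2 and keeps the same diatonic contour: D2 E2 C2 E2 D2 A2.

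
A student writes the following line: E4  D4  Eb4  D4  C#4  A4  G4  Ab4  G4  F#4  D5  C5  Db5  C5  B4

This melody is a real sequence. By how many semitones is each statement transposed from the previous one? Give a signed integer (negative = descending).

5

Unit = 5 notes; the statements start on E4, A4, D5, moving up a 4th each time.
E4→A4 is 69 − 64 = 5 semitones.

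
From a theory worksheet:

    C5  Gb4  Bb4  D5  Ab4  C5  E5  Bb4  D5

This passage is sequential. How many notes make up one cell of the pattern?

Try groups of 3 (3 cells in 9 notes):
C5 Gb4 Bb4 | D5 Ab4 C5 | E5 Bb4 D5
That's a consistent up a 2nd shift per cell, and no other grouping gives one.

3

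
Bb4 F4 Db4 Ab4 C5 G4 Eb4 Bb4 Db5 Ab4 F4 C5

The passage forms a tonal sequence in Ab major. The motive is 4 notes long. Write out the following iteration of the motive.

With a 4-note motive the entries are Bb4, C5, Db5, each up a 2nd from the previous.
Statement 4 starts on Eb5 and keeps the same diatonic contour: Eb5 Bb4 G4 Db5.

Eb5 Bb4 G4 Db5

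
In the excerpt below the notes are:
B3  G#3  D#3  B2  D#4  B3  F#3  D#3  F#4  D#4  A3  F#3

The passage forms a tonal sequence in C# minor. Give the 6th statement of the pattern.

E5 C#5 G#4 E4

The 4-note cells begin on B3, D#4, F#4 — each up a 3rd from the last.
Extending up a 3rd: A4 → C#5 → E5.
So cell 6 is E5 C#5 G#4 E4.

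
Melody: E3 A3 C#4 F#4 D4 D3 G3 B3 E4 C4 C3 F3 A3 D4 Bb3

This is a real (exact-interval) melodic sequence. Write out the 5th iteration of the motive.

Ab2 Db3 F3 Bb3 Gb3

Unit = 5 notes; the statements start on E3, D3, C3, moving down a 2nd each time.
Extending down a 2nd: Bb2 → Ab2.
So cell 5 is Ab2 Db3 F3 Bb3 Gb3.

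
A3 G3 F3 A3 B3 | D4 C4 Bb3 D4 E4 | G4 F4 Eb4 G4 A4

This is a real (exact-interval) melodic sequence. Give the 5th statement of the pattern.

Unit = 5 notes; the statements start on A3, D4, G4, moving up a 4th each time.
Carrying on: C5 → F5.
From F5 the exact shape gives F5 Eb5 Db5 F5 G5.

F5 Eb5 Db5 F5 G5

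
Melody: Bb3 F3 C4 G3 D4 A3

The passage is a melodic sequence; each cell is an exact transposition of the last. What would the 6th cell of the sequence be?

G#4 D#4

With a 2-note motive the entries are Bb3, C4, D4, each up a 2nd from the previous.
Continuing the starts: E4 → F#4 → G#4.
From G#4 the exact shape gives G#4 D#4.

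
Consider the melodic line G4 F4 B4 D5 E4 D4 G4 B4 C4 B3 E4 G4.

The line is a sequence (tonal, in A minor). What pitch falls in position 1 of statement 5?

With 4-note cells, note 1 of each statement runs G4, E4, C4.
Each moves down a 3rd. Continuing: A3 → F3.

F3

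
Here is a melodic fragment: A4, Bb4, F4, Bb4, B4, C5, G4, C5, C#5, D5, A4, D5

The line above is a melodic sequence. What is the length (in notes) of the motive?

4

Try groups of 4 (3 cells in 12 notes):
A4 Bb4 F4 Bb4 | B4 C5 G4 C5 | C#5 D5 A4 D5
That's a consistent up a 2nd shift per cell, and no other grouping gives one.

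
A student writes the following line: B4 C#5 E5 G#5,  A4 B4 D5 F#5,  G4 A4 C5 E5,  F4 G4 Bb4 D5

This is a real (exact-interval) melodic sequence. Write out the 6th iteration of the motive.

The 4-note cells begin on B4, A4, G4, F4 — each down a 2nd from the last.
Carrying on: Eb4 → Db4.
Statement 6 starts on Db4 and keeps the same exact contour: Db4 Eb4 Gb4 Bb4.

Db4 Eb4 Gb4 Bb4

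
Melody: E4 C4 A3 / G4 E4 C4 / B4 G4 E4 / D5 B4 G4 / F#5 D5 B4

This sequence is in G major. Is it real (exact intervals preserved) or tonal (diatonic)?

Every note is diatonic to G major.
Cell 1 has -4 semitones from note 1 to 2, but cell 2 has -3 — the interval quality changes while the contour stays the same, which is the hallmark of a tonal sequence.

tonal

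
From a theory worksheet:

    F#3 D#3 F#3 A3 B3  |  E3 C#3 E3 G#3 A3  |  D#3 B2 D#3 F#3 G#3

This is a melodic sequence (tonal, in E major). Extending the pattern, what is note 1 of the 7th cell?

G#2

The unit is 5 notes. Position-1 pitches of the 3 shown cells: F#3, E3, D#3.
Each moves down a 2nd. Continuing: C#3 → B2 → A2 → G#2.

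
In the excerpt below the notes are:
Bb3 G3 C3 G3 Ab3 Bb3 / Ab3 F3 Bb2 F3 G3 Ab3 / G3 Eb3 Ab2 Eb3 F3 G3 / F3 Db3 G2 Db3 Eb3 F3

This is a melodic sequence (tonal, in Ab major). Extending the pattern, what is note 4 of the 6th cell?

Grouping in 6s, the 4th note of each cell is G3, F3, Eb3, Db3.
Extending down a 2nd: C3 → Bb2.

Bb2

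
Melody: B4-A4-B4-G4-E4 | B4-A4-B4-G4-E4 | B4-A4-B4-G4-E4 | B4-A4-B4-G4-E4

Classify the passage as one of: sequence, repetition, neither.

repetition

Each 5-note cell is identical (B4 A4 B4 G4 E4), restated at the same pitch.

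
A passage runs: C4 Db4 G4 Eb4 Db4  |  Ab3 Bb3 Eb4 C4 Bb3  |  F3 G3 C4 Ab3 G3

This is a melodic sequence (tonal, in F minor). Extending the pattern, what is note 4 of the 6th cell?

With 5-note cells, note 4 of each statement runs Eb4, C4, Ab3.
Each moves down a 3rd. Continuing: F3 → Db3 → Bb2.

Bb2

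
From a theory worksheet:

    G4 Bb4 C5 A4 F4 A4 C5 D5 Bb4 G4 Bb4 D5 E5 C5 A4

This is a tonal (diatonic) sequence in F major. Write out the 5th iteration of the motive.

D5 F5 G5 E5 C5

The 5-note cells begin on G4, A4, Bb4 — each up a 2nd from the last.
Continuing the starts: C5 → D5.
Statement 5 starts on D5 and keeps the same diatonic contour: D5 F5 G5 E5 C5.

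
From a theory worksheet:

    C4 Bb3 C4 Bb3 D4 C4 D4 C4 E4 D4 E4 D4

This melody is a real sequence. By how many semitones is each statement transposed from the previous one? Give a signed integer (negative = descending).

2

Taking 4-note groups, the heads are C4, D4, E4: the pattern moves up a 2nd.
C4 to D4 spans +2 semitones.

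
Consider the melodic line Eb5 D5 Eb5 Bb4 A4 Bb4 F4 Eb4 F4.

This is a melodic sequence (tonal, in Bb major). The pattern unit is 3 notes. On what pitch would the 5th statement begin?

G3

Unit = 3 notes; the statements start on Eb5, Bb4, F4, moving down a 4th each time.
Continuing: C4 → G3. Statement 5 starts on G3.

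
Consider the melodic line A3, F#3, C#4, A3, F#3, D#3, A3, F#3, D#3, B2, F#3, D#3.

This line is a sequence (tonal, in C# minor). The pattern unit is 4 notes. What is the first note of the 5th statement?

The 4-note cells begin on A3, F#3, D#3 — each down a 3rd from the last.
Extending the heads down a 3rd: B2 → G#2.

G#2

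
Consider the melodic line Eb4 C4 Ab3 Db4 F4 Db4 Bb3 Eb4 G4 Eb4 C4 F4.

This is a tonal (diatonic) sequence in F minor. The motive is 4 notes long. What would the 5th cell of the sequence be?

Taking 4-note groups, the heads are Eb4, F4, G4: the pattern moves up a 2nd.
Carrying on: Ab4 → Bb4.
From Bb4 the diatonic shape gives Bb4 G4 Eb4 Ab4.

Bb4 G4 Eb4 Ab4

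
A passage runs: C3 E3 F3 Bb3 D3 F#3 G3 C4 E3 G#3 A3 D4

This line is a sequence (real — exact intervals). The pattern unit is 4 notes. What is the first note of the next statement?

F#3

The 4-note cells begin on C3, D3, E3 — each up a 2nd from the last.
One more step up a 2nd gives F#3.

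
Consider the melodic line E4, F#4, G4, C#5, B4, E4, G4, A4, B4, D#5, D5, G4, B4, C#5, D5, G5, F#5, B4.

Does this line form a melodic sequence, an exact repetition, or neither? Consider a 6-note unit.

Note 4 of cell 2 is D#5; if this were a sequence it would be E5. No unit length gives a consistent transposition pattern.

neither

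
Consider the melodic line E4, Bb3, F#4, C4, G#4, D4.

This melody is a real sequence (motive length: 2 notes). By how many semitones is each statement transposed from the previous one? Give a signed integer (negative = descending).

2

Unit = 2 notes; the statements start on E4, F#4, G#4, moving up a 2nd each time.
Counting half-steps from E4 to F#4: 2.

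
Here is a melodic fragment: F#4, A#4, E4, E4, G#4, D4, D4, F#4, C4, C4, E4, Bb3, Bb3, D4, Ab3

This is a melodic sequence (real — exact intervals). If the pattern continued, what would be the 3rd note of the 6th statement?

Gb3

The unit is 3 notes. Position-3 pitches of the 5 shown cells: E4, D4, C4, Bb3, Ab3.
One more down a 2nd gives Gb3.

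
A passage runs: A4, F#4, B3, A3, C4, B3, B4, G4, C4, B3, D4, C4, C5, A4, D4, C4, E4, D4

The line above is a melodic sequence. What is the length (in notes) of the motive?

There are 18 notes; a 6-note unit gives 3 cells:
A4 F#4 B3 A3 C4 B3 | B4 G4 C4 B3 D4 C4 | C5 A4 D4 C4 E4 D4
Every group is a transposition up a 2nd of the one before; no shorter unit works.

6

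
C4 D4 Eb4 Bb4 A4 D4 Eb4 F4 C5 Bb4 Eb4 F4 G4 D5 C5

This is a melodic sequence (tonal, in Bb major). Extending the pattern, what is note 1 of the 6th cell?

Grouping in 5s, the 1st note of each cell is C4, D4, Eb4.
Extending up a 2nd: F4 → G4 → A4.

A4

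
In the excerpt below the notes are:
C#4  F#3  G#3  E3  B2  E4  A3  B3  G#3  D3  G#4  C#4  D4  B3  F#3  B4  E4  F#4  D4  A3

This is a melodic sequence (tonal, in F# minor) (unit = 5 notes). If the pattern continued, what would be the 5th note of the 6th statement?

E4

The unit is 5 notes. Position-5 pitches of the 4 shown cells: B2, D3, F#3, A3.
Extending up a 3rd: C#4 → E4.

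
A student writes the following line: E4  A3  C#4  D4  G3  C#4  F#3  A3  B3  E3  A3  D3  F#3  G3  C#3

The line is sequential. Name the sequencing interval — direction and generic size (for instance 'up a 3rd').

down a 3rd

With a 5-note motive the entries are E4, C#4, A3, each down a 3rd from the previous.
E4 to C#4 is down a 3rd.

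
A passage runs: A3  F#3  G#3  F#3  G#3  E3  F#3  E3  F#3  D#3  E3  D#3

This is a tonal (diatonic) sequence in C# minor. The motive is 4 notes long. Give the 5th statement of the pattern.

The 4-note cells begin on A3, G#3, F#3 — each down a 2nd from the last.
Extending down a 2nd: E3 → D#3.
From D#3 the diatonic shape gives D#3 B2 C#3 B2.

D#3 B2 C#3 B2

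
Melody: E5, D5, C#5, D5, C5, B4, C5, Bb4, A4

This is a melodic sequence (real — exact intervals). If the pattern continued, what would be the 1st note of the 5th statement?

Grouping in 3s, the 1st note of each cell is E5, D5, C5.
Carrying that down a 2nd forward: Bb4 → Ab4.

Ab4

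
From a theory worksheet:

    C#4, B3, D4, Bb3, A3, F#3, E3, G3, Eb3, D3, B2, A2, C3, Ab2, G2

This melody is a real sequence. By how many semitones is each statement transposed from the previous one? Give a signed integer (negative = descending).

Unit = 5 notes; the statements start on C#4, F#3, B2, moving down a 5th each time.
C#4→F#3 is 54 − 61 = -7 semitones.

-7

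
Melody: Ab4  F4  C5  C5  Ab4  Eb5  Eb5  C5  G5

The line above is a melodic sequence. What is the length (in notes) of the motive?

3

There are 9 notes; a 3-note unit gives 3 cells:
Ab4 F4 C5 | C5 Ab4 Eb5 | Eb5 C5 G5
Every group is a transposition up a 3rd of the one before; no shorter unit works.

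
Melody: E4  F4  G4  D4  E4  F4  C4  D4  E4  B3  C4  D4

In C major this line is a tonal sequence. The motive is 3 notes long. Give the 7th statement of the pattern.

F3 G3 A3

Taking 3-note groups, the heads are E4, D4, C4, B3: the pattern moves down a 2nd.
Extending down a 2nd: A3 → G3 → F3.
So cell 7 is F3 G3 A3.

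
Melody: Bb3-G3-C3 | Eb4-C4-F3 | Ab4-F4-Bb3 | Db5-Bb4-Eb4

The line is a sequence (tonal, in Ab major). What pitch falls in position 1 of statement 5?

G5

Grouping in 3s, the 1st note of each cell is Bb3, Eb4, Ab4, Db5.
Each moves up a 4th; the next is G5.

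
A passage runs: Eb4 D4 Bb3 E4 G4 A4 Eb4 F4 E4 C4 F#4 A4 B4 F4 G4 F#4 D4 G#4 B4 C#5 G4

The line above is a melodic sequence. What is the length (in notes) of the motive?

Try groups of 7 (3 cells in 21 notes):
Eb4 D4 Bb3 E4 G4 A4 Eb4 | F4 E4 C4 F#4 A4 B4 F4 | G4 F#4 D4 G#4 B4 C#5 G4
Each cell is the previous one up a 2nd — so the unit is 7 notes.

7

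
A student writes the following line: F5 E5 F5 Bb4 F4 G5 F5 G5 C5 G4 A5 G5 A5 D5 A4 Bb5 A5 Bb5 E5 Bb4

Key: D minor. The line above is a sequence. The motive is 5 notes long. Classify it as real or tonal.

Every note is diatonic to D minor.
Cell 1 has -1 semitones from note 1 to 2, but cell 2 has -2 — the interval quality changes while the contour stays the same, which is the hallmark of a tonal sequence.

tonal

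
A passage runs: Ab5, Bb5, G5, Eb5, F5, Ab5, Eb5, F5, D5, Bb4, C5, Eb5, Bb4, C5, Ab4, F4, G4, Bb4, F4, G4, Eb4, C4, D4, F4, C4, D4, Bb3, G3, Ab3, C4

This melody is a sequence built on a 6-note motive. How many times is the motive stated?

5

30 notes in groups of 6 gives 30/6 = 5 statements.
Starts: Ab5, Eb5, Bb4, F4, C4 — each down a 4th.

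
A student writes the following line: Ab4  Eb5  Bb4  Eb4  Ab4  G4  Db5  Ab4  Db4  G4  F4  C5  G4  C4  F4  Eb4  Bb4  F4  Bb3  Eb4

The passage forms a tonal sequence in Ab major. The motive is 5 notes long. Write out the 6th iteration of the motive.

C4 G4 Db4 G3 C4

The 5-note cells begin on Ab4, G4, F4, Eb4 — each down a 2nd from the last.
Carrying on: Db4 → C4.
Statement 6 starts on C4 and keeps the same diatonic contour: C4 G4 Db4 G3 C4.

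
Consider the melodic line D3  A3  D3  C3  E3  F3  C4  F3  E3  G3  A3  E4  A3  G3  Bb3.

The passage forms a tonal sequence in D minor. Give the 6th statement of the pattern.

G4 D5 G4 F4 A4

With a 5-note motive the entries are D3, F3, A3, each up a 3rd from the previous.
Extending up a 3rd: C4 → E4 → G4.
So cell 6 is G4 D5 G4 F4 A4.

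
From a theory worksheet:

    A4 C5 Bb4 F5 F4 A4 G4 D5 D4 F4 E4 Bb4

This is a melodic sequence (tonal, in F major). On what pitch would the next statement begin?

Bb3

With a 4-note motive the entries are A4, F4, D4, each down a 3rd from the previous.
The next head, down a 3rd from D4, is Bb3.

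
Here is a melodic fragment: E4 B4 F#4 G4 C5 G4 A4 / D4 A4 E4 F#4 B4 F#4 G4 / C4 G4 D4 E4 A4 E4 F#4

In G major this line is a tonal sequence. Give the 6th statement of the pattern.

Unit = 7 notes; the statements start on E4, D4, C4, moving down a 2nd each time.
Extending down a 2nd: B3 → A3 → G3.
Statement 6 starts on G3 and keeps the same diatonic contour: G3 D4 A3 B3 E4 B3 C4.

G3 D4 A3 B3 E4 B3 C4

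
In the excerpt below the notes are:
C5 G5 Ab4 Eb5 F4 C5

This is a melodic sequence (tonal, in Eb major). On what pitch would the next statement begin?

Taking 2-note groups, the heads are C5, Ab4, F4: the pattern moves down a 3rd.
One more step down a 3rd gives D4.

D4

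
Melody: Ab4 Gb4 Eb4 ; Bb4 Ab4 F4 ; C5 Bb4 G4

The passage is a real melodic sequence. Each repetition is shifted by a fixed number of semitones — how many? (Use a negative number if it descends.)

2

The 3-note cells begin on Ab4, Bb4, C5 — each up a 2nd from the last.
Counting half-steps from Ab4 to Bb4: 2.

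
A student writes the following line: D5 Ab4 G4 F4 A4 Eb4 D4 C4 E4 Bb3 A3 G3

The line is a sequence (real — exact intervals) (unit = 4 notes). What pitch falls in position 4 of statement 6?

E2

With 4-note cells, note 4 of each statement runs F4, C4, G3.
Carrying that down a 4th forward: D3 → A2 → E2.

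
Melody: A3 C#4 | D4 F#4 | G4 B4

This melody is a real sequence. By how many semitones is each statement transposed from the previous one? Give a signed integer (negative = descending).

Taking 2-note groups, the heads are A3, D4, G4: the pattern moves up a 4th.
A3 to D4 spans +5 semitones.

5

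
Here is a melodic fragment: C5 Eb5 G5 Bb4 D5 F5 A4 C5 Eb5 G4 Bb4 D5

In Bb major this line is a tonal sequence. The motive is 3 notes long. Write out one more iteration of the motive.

F4 A4 C5

Unit = 3 notes; the statements start on C5, Bb4, A4, G4, moving down a 2nd each time.
So cell 5 is F4 A4 C5.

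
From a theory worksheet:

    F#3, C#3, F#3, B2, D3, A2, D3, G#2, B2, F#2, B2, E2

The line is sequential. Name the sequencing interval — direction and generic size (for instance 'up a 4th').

down a 3rd

With a 4-note motive the entries are F#3, D3, B2, each down a 3rd from the previous.
F#3 to D3 is down a 3rd.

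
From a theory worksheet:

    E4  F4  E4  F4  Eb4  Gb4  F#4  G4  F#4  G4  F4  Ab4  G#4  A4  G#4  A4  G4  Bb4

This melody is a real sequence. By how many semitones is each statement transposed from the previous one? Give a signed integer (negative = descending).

Unit = 6 notes; the statements start on E4, F#4, G#4, moving up a 2nd each time.
Counting half-steps from E4 to F#4: 2.

2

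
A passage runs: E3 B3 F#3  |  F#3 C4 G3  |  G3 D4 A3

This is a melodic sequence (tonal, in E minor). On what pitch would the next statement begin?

A3

Unit = 3 notes; the statements start on E3, F#3, G3, moving up a 2nd each time.
The next head, up a 2nd from G3, is A3.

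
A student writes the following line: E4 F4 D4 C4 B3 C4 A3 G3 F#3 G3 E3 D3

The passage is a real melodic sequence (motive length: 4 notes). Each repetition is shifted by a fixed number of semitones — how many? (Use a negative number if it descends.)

-5

Taking 4-note groups, the heads are E4, B3, F#3: the pattern moves down a 4th.
E4→B3 is 59 − 64 = -5 semitones.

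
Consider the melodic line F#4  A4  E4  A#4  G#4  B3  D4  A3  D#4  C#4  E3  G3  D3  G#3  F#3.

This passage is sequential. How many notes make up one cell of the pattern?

Try groups of 5 (3 cells in 15 notes):
F#4 A4 E4 A#4 G#4 | B3 D4 A3 D#4 C#4 | E3 G3 D3 G#3 F#3
Each cell is the previous one down a 5th — so the unit is 5 notes.

5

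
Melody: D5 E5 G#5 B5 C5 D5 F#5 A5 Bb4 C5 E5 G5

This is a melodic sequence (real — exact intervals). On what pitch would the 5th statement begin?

Gb4

The 4-note cells begin on D5, C5, Bb4 — each down a 2nd from the last.
Extending the heads down a 2nd: Ab4 → Gb4.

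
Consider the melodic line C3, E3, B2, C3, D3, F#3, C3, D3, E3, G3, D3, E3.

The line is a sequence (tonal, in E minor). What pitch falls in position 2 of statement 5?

B3

With 4-note cells, note 2 of each statement runs E3, F#3, G3.
Extending up a 2nd: A3 → B3.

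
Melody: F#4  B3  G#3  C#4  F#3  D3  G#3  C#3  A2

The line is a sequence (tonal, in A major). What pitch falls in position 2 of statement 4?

With 3-note cells, note 2 of each statement runs B3, F#3, C#3.
One more down a 4th gives G#2.

G#2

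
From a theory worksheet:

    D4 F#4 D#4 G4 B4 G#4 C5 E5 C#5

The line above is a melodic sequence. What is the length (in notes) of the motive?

3

Try groups of 3 (3 cells in 9 notes):
D4 F#4 D#4 | G4 B4 G#4 | C5 E5 C#5
Every group is a transposition up a 4th of the one before; no shorter unit works.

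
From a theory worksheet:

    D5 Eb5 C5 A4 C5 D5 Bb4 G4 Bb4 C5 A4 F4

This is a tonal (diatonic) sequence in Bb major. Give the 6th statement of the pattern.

F4 G4 Eb4 C4

With a 4-note motive the entries are D5, C5, Bb4, each down a 2nd from the previous.
Extending down a 2nd: A4 → G4 → F4.
So cell 6 is F4 G4 Eb4 C4.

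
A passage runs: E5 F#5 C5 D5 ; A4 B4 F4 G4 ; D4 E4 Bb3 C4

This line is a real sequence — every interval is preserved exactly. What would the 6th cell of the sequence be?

F2 G2 Db2 Eb2

Taking 4-note groups, the heads are E5, A4, D4: the pattern moves down a 5th.
Continuing the starts: G3 → C3 → F2.
So cell 6 is F2 G2 Db2 Eb2.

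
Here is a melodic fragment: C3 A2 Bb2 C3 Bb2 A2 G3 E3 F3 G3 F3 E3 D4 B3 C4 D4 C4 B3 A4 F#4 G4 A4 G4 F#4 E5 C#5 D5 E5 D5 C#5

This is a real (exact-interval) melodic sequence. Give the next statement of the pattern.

B5 G#5 A5 B5 A5 G#5

Unit = 6 notes; the statements start on C3, G3, D4, A4, E5, moving up a 5th each time.
Statement 6 starts on B5 and keeps the same exact contour: B5 G#5 A5 B5 A5 G#5.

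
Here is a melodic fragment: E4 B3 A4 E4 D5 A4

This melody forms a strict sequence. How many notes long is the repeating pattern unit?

Try groups of 2 (3 cells in 6 notes):
E4 B3 | A4 E4 | D5 A4
Each cell is the previous one up a 4th — so the unit is 2 notes.

2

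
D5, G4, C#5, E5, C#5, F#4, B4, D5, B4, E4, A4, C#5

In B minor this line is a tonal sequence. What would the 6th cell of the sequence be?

F#4 B3 E4 G4

With a 4-note motive the entries are D5, C#5, B4, each down a 2nd from the previous.
Extending down a 2nd: A4 → G4 → F#4.
Statement 6 starts on F#4 and keeps the same diatonic contour: F#4 B3 E4 G4.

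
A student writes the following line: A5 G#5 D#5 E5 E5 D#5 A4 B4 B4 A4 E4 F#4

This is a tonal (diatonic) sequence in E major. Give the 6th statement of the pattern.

With a 4-note motive the entries are A5, E5, B4, each down a 4th from the previous.
Carrying on: F#4 → C#4 → G#3.
From G#3 the diatonic shape gives G#3 F#3 C#3 D#3.

G#3 F#3 C#3 D#3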